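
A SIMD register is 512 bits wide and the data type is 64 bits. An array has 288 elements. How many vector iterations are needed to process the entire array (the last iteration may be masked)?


Width = 512 / 64 = 8 elements per vector op
Iterations = ceil(288 / 8) = 36

36


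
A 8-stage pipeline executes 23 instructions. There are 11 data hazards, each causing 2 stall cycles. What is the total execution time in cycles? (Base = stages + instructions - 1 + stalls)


Base cycles = 8 + 23 - 1 = 30
Total stalls = 11 * 2 = 22
Total = 30 + 22 = 52

52


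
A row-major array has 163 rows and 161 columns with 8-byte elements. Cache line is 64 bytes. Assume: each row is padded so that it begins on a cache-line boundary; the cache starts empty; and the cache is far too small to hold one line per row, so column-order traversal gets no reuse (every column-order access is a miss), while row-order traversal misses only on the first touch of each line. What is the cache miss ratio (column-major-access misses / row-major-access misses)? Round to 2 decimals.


Each row occupies 161 * 8 = 1288 bytes and starts on a line boundary, so it spans ceil(1288 / 64) = 21 cache lines.
Row-major traversal misses (one per line touched): 163 * ceil(161 * 8 / 64) = 3423
Column-major traversal misses (no reuse, every access misses): 163 * 161 = 26243
Ratio = 26243 / 3423 = 7.67

7.67


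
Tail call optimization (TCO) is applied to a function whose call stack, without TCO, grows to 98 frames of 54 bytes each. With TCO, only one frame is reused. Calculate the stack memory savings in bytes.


Without TCO: 98 * 54 = 5292 bytes
With TCO: reuse 1 frame = 54 bytes
Savings = 5292 - 54 = 5238

5238


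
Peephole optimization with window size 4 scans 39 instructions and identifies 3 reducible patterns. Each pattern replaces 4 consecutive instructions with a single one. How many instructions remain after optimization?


Each match removes 3 instructions.
Total removed = 3 * 3 = 9
Remaining = 39 - 9 = 30

30


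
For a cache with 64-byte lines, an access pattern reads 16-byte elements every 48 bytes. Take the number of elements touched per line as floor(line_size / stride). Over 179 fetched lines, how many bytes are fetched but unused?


Elements per line = floor(64 / 48) = 1
Bytes used per line = 1 * 16 = 16
Wasted per line = 64 - 16 = 48
Total wasted = 48 * 179 = 8592

8592


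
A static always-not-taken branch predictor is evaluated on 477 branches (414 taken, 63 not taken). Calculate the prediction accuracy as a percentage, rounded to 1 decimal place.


Predictor: always-not-taken
Correct predictions = 63
Accuracy = 63 / 477 * 100 = 13.2%

13.2


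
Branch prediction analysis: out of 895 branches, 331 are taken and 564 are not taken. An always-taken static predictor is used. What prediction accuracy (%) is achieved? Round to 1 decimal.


Predictor: always-taken
Correct predictions = 331
Accuracy = 331 / 895 * 100 = 37.0%

37.0


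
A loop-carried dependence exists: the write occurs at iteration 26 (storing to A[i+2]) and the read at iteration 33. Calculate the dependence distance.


Distance = read iteration - write iteration
= 33 - 26 = 7

7


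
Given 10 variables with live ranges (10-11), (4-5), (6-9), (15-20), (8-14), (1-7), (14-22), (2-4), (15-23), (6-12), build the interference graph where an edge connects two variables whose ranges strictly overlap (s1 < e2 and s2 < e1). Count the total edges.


Check all pairs for overlapping intervals.
Two intervals (s1,e1) and (s2,e2) overlap if s1 < e2 and s2 < e1.
v0 (10-11) vs v1..v9: overlaps v4, v9 -> 2
v1 (4-5) vs v2..v9: overlaps v5 -> 1
v2 (6-9) vs v3..v9: overlaps v4, v5, v9 -> 3
v3 (15-20) vs v4..v9: overlaps v6, v8 -> 2
v4 (8-14) vs v5..v9: overlaps v9 -> 1
v5 (1-7) vs v6..v9: overlaps v7, v9 -> 2
v6 (14-22) vs v7..v9: overlaps v8 -> 1
v7 (2-4) vs v8..v9: overlaps none -> 0
v8 (15-23) vs v9: overlaps none -> 0
Total overlapping pairs = 2 + 1 + 3 + 2 + 1 + 2 + 1 + 0 + 0 = 12

12


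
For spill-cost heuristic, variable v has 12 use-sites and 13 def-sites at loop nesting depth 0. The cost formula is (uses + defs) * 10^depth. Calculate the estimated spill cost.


uses + defs = 12 + 13 = 25
10^0 = 1
Spill cost = 25 * 1 = 25

25


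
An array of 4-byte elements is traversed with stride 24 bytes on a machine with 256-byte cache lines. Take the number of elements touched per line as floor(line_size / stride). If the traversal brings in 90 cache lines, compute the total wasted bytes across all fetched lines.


Elements per line = floor(256 / 24) = 10
Bytes used per line = 10 * 4 = 40
Wasted per line = 256 - 40 = 216
Total wasted = 216 * 90 = 19440

19440


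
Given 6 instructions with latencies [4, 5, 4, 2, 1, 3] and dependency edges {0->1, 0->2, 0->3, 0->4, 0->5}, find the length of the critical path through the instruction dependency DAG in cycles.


Compute longest path through dependency graph: dist(Ik) = max over predecessors of dist + latency(Ik).
dist(I0) = latency 4 = 4
dist(I1) = dist(I0) + 5 = 4 + 5 = 9
dist(I2) = dist(I0) + 4 = 4 + 4 = 8
dist(I3) = dist(I0) + 2 = 4 + 2 = 6
dist(I4) = dist(I0) + 1 = 4 + 1 = 5
dist(I5) = dist(I0) + 3 = 4 + 3 = 7
Critical path = max dist = 9

9


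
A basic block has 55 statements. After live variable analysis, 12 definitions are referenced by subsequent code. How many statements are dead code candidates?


Dead code = total statements - live definitions
= 55 - 12 = 43

43


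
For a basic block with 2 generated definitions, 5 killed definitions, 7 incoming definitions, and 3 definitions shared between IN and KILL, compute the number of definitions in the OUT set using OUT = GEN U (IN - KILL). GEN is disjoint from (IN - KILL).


IN - KILL: 7 - 3 = 4 surviving definitions
OUT = GEN + surviving = 2 + 4 = 6

6


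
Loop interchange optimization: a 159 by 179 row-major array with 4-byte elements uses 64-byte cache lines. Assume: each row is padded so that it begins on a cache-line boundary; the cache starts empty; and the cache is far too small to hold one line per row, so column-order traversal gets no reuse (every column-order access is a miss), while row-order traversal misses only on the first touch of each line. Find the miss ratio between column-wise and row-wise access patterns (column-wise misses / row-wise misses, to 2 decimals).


Each row occupies 179 * 4 = 716 bytes and starts on a line boundary, so it spans ceil(716 / 64) = 12 cache lines.
Row-major traversal misses (one per line touched): 159 * ceil(179 * 4 / 64) = 1908
Column-major traversal misses (no reuse, every access misses): 159 * 179 = 28461
Ratio = 28461 / 1908 = 14.92

14.92


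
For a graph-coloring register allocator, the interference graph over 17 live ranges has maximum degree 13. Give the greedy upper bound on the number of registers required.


Greedy coloring never needs more than (max_degree + 1) colors: when coloring a vertex, at most max_degree neighbors are already colored.
Upper bound = 13 + 1 = 14

14


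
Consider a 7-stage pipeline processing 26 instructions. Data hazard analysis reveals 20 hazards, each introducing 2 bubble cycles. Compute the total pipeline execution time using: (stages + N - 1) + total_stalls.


Base cycles = 7 + 26 - 1 = 32
Total stalls = 20 * 2 = 40
Total = 32 + 40 = 72

72


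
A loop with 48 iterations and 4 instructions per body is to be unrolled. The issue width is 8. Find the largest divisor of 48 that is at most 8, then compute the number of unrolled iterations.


Largest divisor of 48 <= 8 is 8
New iterations = 48 / 8 = 6

6


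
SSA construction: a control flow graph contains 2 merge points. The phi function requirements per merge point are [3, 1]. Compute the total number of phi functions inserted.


Total phi functions = sum of phi functions at each join node
= 3 + 1 = 4

4


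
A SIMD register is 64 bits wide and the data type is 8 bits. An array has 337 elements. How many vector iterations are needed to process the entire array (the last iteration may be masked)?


Width = 64 / 8 = 8 elements per vector op
Iterations = ceil(337 / 8) = 43

43


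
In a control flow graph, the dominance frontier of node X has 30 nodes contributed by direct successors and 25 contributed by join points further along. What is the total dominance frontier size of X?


DF(X) = direct successor contributions + join point contributions
= 30 + 25 = 55

55


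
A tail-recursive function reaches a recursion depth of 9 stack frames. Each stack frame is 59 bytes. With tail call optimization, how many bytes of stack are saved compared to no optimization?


Without TCO: 9 * 59 = 531 bytes
With TCO: reuse 1 frame = 59 bytes
Savings = 531 - 59 = 472

472


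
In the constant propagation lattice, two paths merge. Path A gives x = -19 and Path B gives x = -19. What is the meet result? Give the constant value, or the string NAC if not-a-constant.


Meet operation: if both paths give the same constant, result is that constant; if they differ, result is NAC (not-a-constant).
Path A: -19, Path B: -19 -> equal
Result: constant -> -19

-19


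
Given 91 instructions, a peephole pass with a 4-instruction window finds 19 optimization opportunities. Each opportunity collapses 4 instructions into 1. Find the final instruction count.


Each match removes 3 instructions.
Total removed = 19 * 3 = 57
Remaining = 91 - 57 = 34

34


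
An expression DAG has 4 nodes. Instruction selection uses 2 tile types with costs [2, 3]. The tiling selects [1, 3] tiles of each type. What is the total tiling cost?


Total cost = sum(count_i * cost_i)
= 1*2 + 3*3
= 11

11


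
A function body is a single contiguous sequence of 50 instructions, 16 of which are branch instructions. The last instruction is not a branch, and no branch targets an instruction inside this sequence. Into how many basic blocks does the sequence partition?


With no in-sequence branch targets, the leaders are the first instruction plus the instruction after each branch.
Number of basic blocks = branches + 1
= 16 + 1 = 17

17


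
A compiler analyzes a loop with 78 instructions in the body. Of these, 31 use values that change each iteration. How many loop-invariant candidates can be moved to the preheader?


Invariant candidates = total - loop-dependent
= 78 - 31 = 47

47


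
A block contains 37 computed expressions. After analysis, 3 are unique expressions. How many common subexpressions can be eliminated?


CSE count = total expressions - unique expressions
= 37 - 3 = 34

34


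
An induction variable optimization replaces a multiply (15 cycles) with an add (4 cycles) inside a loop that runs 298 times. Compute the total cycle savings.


Per-iteration saving = 15 - 4 = 11
Total saved = 298 * 11 = 3278

3278


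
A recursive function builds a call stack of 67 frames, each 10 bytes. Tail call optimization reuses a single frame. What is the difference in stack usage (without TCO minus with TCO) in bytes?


Without TCO: 67 * 10 = 670 bytes
With TCO: reuse 1 frame = 10 bytes
Savings = 670 - 10 = 660

660


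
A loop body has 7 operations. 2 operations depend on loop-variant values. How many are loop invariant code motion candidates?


Invariant candidates = total - loop-dependent
= 7 - 2 = 5

5


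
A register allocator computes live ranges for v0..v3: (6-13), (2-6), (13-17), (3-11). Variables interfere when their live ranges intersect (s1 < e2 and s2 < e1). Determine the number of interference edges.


Check all pairs for overlapping intervals.
Two intervals (s1,e1) and (s2,e2) overlap if s1 < e2 and s2 < e1.
v0 (6-13) vs v1..v3: overlaps v3 -> 1
v1 (2-6) vs v2..v3: overlaps v3 -> 1
v2 (13-17) vs v3: overlaps none -> 0
Total overlapping pairs = 1 + 1 + 0 = 2

2


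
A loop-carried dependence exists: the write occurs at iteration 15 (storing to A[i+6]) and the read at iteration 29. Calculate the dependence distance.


Distance = read iteration - write iteration
= 29 - 15 = 14

14


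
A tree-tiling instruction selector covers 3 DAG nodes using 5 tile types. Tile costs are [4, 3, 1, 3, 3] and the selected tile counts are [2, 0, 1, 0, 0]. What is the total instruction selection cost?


Total cost = sum(count_i * cost_i)
= 2*4 + 0*3 + 1*1 + 0*3 + 0*3
= 9

9


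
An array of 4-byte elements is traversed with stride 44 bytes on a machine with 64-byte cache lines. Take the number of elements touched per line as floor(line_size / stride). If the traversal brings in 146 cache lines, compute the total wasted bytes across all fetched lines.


Elements per line = floor(64 / 44) = 1
Bytes used per line = 1 * 4 = 4
Wasted per line = 64 - 4 = 60
Total wasted = 60 * 146 = 8760

8760


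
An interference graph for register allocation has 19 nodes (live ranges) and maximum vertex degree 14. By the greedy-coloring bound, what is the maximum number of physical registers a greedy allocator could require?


Greedy coloring never needs more than (max_degree + 1) colors: when coloring a vertex, at most max_degree neighbors are already colored.
Upper bound = 14 + 1 = 15

15


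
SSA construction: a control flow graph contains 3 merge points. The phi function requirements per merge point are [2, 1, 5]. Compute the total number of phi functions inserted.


Total phi functions = sum of phi functions at each join node
= 2 + 1 + 5 = 8

8


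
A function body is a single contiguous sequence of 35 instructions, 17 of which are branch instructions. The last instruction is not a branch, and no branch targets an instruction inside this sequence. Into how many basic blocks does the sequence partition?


With no in-sequence branch targets, the leaders are the first instruction plus the instruction after each branch.
Number of basic blocks = branches + 1
= 17 + 1 = 18

18


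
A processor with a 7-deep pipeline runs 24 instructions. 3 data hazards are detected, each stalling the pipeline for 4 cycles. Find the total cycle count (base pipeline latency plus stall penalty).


Base cycles = 7 + 24 - 1 = 30
Total stalls = 3 * 4 = 12
Total = 30 + 12 = 42

42


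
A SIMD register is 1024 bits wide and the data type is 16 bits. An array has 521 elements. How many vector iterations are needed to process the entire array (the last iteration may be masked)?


Width = 1024 / 16 = 64 elements per vector op
Iterations = ceil(521 / 64) = 9

9


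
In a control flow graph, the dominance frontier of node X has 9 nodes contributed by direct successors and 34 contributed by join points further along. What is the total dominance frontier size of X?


DF(X) = direct successor contributions + join point contributions
= 9 + 34 = 43

43


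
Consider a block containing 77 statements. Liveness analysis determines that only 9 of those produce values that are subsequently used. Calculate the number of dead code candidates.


Dead code = total statements - live definitions
= 77 - 9 = 68

68


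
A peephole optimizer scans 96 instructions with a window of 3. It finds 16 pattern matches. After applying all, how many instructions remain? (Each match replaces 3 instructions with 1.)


Each match removes 2 instructions.
Total removed = 16 * 2 = 32
Remaining = 96 - 32 = 64

64


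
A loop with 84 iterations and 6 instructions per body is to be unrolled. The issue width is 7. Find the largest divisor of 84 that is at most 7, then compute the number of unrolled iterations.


Largest divisor of 84 <= 7 is 7
New iterations = 84 / 7 = 12

12


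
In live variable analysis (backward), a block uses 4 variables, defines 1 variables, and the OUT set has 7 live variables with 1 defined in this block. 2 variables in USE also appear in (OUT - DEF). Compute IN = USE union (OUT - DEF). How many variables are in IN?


OUT - DEF: 7 - 1 = 6
|IN| = |USE| + |OUT - DEF| - |USE ∩ (OUT - DEF)| = 4 + 6 - 2 = 8

8


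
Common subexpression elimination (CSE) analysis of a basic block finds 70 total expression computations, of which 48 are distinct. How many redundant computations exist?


CSE count = total expressions - unique expressions
= 70 - 48 = 22

22


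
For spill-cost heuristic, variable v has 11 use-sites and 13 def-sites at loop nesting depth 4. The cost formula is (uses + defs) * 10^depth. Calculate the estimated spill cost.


uses + defs = 11 + 13 = 24
10^4 = 10000
Spill cost = 24 * 10000 = 240000

240000


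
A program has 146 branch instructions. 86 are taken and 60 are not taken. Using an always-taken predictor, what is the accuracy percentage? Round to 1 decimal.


Predictor: always-taken
Correct predictions = 86
Accuracy = 86 / 146 * 100 = 58.9%

58.9


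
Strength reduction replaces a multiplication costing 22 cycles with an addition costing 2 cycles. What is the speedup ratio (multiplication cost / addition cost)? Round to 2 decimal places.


Ratio = mult_cost / add_cost = 22 / 2 = 11.0

11.0


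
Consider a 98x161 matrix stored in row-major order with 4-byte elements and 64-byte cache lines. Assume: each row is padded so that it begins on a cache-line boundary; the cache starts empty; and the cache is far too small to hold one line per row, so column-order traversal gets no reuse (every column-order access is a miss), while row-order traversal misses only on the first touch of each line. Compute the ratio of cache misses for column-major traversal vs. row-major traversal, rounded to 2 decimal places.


Each row occupies 161 * 4 = 644 bytes and starts on a line boundary, so it spans ceil(644 / 64) = 11 cache lines.
Row-major traversal misses (one per line touched): 98 * ceil(161 * 4 / 64) = 1078
Column-major traversal misses (no reuse, every access misses): 98 * 161 = 15778
Ratio = 15778 / 1078 = 14.64

14.64


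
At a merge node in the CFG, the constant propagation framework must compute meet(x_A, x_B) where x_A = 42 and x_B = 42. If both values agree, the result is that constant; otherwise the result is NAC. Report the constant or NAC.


Meet operation: if both paths give the same constant, result is that constant; if they differ, result is NAC (not-a-constant).
Path A: 42, Path B: 42 -> equal
Result: constant -> 42

42


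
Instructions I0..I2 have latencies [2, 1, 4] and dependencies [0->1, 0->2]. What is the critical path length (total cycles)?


Compute longest path through dependency graph: dist(Ik) = max over predecessors of dist + latency(Ik).
dist(I0) = latency 2 = 2
dist(I1) = dist(I0) + 1 = 2 + 1 = 3
dist(I2) = dist(I0) + 4 = 2 + 4 = 6
Critical path = max dist = 6

6


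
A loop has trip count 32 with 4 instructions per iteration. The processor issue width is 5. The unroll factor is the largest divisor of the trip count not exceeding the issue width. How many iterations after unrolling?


Largest divisor of 32 <= 5 is 4
New iterations = 32 / 4 = 8

8


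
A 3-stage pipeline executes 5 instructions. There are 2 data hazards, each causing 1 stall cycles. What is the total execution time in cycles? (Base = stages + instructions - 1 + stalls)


Base cycles = 3 + 5 - 1 = 7
Total stalls = 2 * 1 = 2
Total = 7 + 2 = 9

9


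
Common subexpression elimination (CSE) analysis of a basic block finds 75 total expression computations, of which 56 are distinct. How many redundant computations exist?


CSE count = total expressions - unique expressions
= 75 - 56 = 19

19


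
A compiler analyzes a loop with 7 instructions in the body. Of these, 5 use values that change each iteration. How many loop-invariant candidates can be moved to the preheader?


Invariant candidates = total - loop-dependent
= 7 - 5 = 2

2


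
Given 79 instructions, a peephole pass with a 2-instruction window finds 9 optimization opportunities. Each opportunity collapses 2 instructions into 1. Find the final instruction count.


Each match removes 1 instructions.
Total removed = 9 * 1 = 9
Remaining = 79 - 9 = 70

70


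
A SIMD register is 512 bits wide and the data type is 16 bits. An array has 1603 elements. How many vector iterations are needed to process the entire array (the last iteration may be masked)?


Width = 512 / 16 = 32 elements per vector op
Iterations = ceil(1603 / 32) = 51

51


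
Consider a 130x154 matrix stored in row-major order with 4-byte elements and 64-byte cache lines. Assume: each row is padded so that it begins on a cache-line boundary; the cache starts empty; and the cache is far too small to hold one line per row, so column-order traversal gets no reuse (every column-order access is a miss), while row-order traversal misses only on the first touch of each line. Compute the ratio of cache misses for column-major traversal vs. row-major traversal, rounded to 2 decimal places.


Each row occupies 154 * 4 = 616 bytes and starts on a line boundary, so it spans ceil(616 / 64) = 10 cache lines.
Row-major traversal misses (one per line touched): 130 * ceil(154 * 4 / 64) = 1300
Column-major traversal misses (no reuse, every access misses): 130 * 154 = 20020
Ratio = 20020 / 1300 = 15.4

15.4


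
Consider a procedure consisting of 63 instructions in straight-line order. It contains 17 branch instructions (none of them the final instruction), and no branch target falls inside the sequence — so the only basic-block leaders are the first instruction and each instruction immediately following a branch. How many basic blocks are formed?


With no in-sequence branch targets, the leaders are the first instruction plus the instruction after each branch.
Number of basic blocks = branches + 1
= 17 + 1 = 18

18


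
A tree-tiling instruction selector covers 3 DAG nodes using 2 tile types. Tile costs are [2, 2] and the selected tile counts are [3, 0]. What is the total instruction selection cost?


Total cost = sum(count_i * cost_i)
= 3*2 + 0*2
= 6

6


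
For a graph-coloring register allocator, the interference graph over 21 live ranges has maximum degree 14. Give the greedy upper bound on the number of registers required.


Greedy coloring never needs more than (max_degree + 1) colors: when coloring a vertex, at most max_degree neighbors are already colored.
Upper bound = 14 + 1 = 15

15


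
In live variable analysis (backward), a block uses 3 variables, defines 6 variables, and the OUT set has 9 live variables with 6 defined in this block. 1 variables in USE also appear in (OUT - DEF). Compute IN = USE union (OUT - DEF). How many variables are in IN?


OUT - DEF: 9 - 6 = 3
|IN| = |USE| + |OUT - DEF| - |USE ∩ (OUT - DEF)| = 3 + 3 - 1 = 5

5


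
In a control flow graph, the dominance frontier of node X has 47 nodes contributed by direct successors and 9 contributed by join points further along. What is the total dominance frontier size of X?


DF(X) = direct successor contributions + join point contributions
= 47 + 9 = 56

56


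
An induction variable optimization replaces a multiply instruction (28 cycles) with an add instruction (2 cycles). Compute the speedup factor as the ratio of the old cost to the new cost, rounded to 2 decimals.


Ratio = mult_cost / add_cost = 28 / 2 = 14.0

14.0


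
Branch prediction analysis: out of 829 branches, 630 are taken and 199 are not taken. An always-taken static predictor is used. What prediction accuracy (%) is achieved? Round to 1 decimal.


Predictor: always-taken
Correct predictions = 630
Accuracy = 630 / 829 * 100 = 76.0%

76.0


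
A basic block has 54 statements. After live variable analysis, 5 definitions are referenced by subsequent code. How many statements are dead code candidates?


Dead code = total statements - live definitions
= 54 - 5 = 49

49


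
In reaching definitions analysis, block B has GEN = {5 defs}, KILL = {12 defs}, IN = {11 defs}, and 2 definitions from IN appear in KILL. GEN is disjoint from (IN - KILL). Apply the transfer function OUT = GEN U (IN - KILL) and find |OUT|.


IN - KILL: 11 - 2 = 9 surviving definitions
OUT = GEN + surviving = 5 + 9 = 14

14


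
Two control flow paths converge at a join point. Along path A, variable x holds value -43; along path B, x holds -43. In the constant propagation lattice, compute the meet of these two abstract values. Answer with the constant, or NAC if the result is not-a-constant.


Meet operation: if both paths give the same constant, result is that constant; if they differ, result is NAC (not-a-constant).
Path A: -43, Path B: -43 -> equal
Result: constant -> -43

-43


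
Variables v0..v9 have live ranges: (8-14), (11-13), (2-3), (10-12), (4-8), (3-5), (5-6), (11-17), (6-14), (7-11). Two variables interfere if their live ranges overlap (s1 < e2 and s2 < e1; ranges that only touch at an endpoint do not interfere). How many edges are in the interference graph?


Check all pairs for overlapping intervals.
Two intervals (s1,e1) and (s2,e2) overlap if s1 < e2 and s2 < e1.
v0 (8-14) vs v1..v9: overlaps v1, v3, v7, v8, v9 -> 5
v1 (11-13) vs v2..v9: overlaps v3, v7, v8 -> 3
v2 (2-3) vs v3..v9: overlaps none -> 0
v3 (10-12) vs v4..v9: overlaps v7, v8, v9 -> 3
v4 (4-8) vs v5..v9: overlaps v5, v6, v8, v9 -> 4
v5 (3-5) vs v6..v9: overlaps none -> 0
v6 (5-6) vs v7..v9: overlaps none -> 0
v7 (11-17) vs v8..v9: overlaps v8 -> 1
v8 (6-14) vs v9: overlaps v9 -> 1
Total overlapping pairs = 5 + 3 + 0 + 3 + 4 + 0 + 0 + 1 + 1 = 17

17


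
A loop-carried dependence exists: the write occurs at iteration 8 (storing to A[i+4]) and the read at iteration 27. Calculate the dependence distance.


Distance = read iteration - write iteration
= 27 - 8 = 19

19


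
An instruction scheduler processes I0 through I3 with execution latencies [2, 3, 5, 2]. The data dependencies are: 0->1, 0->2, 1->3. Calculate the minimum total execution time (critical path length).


Compute longest path through dependency graph: dist(Ik) = max over predecessors of dist + latency(Ik).
dist(I0) = latency 2 = 2
dist(I1) = dist(I0) + 3 = 2 + 3 = 5
dist(I2) = dist(I0) + 5 = 2 + 5 = 7
dist(I3) = dist(I1) + 2 = 5 + 2 = 7
Critical path = max dist = 7

7


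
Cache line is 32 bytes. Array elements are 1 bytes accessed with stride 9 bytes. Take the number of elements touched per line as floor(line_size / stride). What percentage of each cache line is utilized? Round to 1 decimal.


Elements per cache line = floor(32 / 9) = 3
Bytes used = 3 * 1 = 3
Utilization = 3 / 32 * 100 = 9.4%

9.4


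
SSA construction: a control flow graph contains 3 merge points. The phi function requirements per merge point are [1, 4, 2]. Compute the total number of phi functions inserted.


Total phi functions = sum of phi functions at each join node
= 1 + 4 + 2 = 7

7


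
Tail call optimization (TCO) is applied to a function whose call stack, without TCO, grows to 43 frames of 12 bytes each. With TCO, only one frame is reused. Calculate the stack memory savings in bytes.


Without TCO: 43 * 12 = 516 bytes
With TCO: reuse 1 frame = 12 bytes
Savings = 516 - 12 = 504

504


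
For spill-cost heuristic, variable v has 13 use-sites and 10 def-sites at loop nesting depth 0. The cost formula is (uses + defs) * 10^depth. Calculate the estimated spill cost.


uses + defs = 13 + 10 = 23
10^0 = 1
Spill cost = 23 * 1 = 23

23


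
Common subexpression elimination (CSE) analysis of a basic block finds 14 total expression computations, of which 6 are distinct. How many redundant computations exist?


CSE count = total expressions - unique expressions
= 14 - 6 = 8

8


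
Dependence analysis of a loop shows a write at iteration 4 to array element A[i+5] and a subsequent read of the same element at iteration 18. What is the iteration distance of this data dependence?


Distance = read iteration - write iteration
= 18 - 4 = 14

14


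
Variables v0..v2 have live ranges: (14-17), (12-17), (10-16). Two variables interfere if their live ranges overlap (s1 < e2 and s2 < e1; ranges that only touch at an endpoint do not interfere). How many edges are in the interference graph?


Check all pairs for overlapping intervals.
Two intervals (s1,e1) and (s2,e2) overlap if s1 < e2 and s2 < e1.
v0 (14-17) vs v1..v2: overlaps v1, v2 -> 2
v1 (12-17) vs v2: overlaps v2 -> 1
Total overlapping pairs = 2 + 1 = 3

3


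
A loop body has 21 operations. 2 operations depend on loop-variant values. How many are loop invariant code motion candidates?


Invariant candidates = total - loop-dependent
= 21 - 2 = 19

19


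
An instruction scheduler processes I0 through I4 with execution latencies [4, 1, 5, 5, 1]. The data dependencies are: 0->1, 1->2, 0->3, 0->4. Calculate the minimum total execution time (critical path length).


Compute longest path through dependency graph: dist(Ik) = max over predecessors of dist + latency(Ik).
dist(I0) = latency 4 = 4
dist(I1) = dist(I0) + 1 = 4 + 1 = 5
dist(I2) = dist(I1) + 5 = 5 + 5 = 10
dist(I3) = dist(I0) + 5 = 4 + 5 = 9
dist(I4) = dist(I0) + 1 = 4 + 1 = 5
Critical path = max dist = 10

10


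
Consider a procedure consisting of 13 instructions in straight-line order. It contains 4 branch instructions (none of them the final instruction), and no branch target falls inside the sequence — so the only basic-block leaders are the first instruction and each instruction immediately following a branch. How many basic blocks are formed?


With no in-sequence branch targets, the leaders are the first instruction plus the instruction after each branch.
Number of basic blocks = branches + 1
= 4 + 1 = 5

5


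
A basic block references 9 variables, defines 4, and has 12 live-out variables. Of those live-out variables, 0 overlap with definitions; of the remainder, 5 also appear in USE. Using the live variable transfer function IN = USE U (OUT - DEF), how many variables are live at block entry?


OUT - DEF: 12 - 0 = 12
|IN| = |USE| + |OUT - DEF| - |USE ∩ (OUT - DEF)| = 9 + 12 - 5 = 16

16


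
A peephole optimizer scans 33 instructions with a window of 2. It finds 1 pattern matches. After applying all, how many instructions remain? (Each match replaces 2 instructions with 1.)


Each match removes 1 instructions.
Total removed = 1 * 1 = 1
Remaining = 33 - 1 = 32

32


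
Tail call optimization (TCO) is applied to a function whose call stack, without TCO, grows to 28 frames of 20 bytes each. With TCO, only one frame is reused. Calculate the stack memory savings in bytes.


Without TCO: 28 * 20 = 560 bytes
With TCO: reuse 1 frame = 20 bytes
Savings = 560 - 20 = 540

540


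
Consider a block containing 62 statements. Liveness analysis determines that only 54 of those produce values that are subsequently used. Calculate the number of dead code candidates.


Dead code = total statements - live definitions
= 62 - 54 = 8

8


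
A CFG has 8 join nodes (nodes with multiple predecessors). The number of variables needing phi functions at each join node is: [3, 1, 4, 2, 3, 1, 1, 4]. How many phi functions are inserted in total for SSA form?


Total phi functions = sum of phi functions at each join node
= 3 + 1 + 4 + 2 + 3 + 1 + 1 + 4 = 19

19


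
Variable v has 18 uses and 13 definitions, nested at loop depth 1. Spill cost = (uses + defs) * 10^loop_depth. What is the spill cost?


uses + defs = 18 + 13 = 31
10^1 = 10
Spill cost = 31 * 10 = 310

310


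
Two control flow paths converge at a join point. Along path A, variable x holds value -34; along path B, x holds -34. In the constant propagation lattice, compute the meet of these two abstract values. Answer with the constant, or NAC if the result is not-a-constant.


Meet operation: if both paths give the same constant, result is that constant; if they differ, result is NAC (not-a-constant).
Path A: -34, Path B: -34 -> equal
Result: constant -> -34

-34


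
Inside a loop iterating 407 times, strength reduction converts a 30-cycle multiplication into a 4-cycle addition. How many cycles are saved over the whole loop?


Per-iteration saving = 30 - 4 = 26
Total saved = 407 * 26 = 10582

10582


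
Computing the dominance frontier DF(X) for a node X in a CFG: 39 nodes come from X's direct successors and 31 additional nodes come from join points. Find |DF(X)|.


DF(X) = direct successor contributions + join point contributions
= 39 + 31 = 70

70


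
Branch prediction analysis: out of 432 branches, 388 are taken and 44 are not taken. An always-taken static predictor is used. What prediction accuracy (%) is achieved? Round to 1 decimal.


Predictor: always-taken
Correct predictions = 388
Accuracy = 388 / 432 * 100 = 89.8%

89.8


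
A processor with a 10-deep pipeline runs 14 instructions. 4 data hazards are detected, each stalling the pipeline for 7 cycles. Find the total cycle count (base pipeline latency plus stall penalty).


Base cycles = 10 + 14 - 1 = 23
Total stalls = 4 * 7 = 28
Total = 23 + 28 = 51

51


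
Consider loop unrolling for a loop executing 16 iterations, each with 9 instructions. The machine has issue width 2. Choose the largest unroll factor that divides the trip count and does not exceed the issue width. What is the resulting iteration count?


Largest divisor of 16 <= 2 is 2
New iterations = 16 / 2 = 8

8


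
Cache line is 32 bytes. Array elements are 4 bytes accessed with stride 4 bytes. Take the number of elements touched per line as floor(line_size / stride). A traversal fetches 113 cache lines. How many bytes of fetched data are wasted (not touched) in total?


Elements per line = floor(32 / 4) = 8
Bytes used per line = 8 * 4 = 32
Wasted per line = 32 - 32 = 0
Total wasted = 0 * 113 = 0

0


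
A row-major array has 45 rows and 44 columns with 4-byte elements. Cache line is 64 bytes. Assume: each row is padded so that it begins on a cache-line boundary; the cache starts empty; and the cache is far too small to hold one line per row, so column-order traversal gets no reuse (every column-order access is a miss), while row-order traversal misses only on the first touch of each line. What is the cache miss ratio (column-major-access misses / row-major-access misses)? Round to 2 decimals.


Each row occupies 44 * 4 = 176 bytes and starts on a line boundary, so it spans ceil(176 / 64) = 3 cache lines.
Row-major traversal misses (one per line touched): 45 * ceil(44 * 4 / 64) = 135
Column-major traversal misses (no reuse, every access misses): 45 * 44 = 1980
Ratio = 1980 / 135 = 14.67

14.67


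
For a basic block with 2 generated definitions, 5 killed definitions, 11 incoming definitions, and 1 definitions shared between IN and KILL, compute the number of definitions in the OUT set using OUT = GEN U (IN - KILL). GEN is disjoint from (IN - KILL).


IN - KILL: 11 - 1 = 10 surviving definitions
OUT = GEN + surviving = 2 + 10 = 12

12


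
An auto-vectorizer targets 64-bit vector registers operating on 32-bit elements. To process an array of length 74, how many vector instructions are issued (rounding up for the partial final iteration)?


Width = 64 / 32 = 2 elements per vector op
Iterations = ceil(74 / 2) = 37

37


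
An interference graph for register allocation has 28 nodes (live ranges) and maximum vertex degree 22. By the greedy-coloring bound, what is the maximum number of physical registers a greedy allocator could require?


Greedy coloring never needs more than (max_degree + 1) colors: when coloring a vertex, at most max_degree neighbors are already colored.
Upper bound = 22 + 1 = 23

23


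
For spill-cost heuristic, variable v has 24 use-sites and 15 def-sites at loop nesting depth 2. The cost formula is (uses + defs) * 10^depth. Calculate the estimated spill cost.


uses + defs = 24 + 15 = 39
10^2 = 100
Spill cost = 39 * 100 = 3900

3900


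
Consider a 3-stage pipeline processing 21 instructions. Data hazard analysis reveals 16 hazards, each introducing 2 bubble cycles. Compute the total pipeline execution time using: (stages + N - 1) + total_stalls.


Base cycles = 3 + 21 - 1 = 23
Total stalls = 16 * 2 = 32
Total = 23 + 32 = 55

55


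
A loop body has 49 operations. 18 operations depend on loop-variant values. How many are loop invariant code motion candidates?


Invariant candidates = total - loop-dependent
= 49 - 18 = 31

31


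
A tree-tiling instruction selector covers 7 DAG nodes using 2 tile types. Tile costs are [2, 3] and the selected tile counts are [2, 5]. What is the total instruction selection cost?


Total cost = sum(count_i * cost_i)
= 2*2 + 5*3
= 19

19


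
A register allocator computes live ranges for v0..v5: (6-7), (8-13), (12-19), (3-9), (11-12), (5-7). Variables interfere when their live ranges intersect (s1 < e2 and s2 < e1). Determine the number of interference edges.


Check all pairs for overlapping intervals.
Two intervals (s1,e1) and (s2,e2) overlap if s1 < e2 and s2 < e1.
v0 (6-7) vs v1..v5: overlaps v3, v5 -> 2
v1 (8-13) vs v2..v5: overlaps v2, v3, v4 -> 3
v2 (12-19) vs v3..v5: overlaps none -> 0
v3 (3-9) vs v4..v5: overlaps v5 -> 1
v4 (11-12) vs v5: overlaps none -> 0
Total overlapping pairs = 2 + 3 + 0 + 1 + 0 = 6

6


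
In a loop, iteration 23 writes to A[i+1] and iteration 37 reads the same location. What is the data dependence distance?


Distance = read iteration - write iteration
= 37 - 23 = 14

14


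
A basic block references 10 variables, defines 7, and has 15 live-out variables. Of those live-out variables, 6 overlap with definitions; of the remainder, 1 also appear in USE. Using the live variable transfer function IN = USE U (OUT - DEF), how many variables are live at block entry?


OUT - DEF: 15 - 6 = 9
|IN| = |USE| + |OUT - DEF| - |USE ∩ (OUT - DEF)| = 10 + 9 - 1 = 18

18


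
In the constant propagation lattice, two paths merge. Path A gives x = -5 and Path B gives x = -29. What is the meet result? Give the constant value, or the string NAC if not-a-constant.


Meet operation: if both paths give the same constant, result is that constant; if they differ, result is NAC (not-a-constant).
Path A: -5, Path B: -29 -> differ
Result: not-a-constant -> NAC

NAC


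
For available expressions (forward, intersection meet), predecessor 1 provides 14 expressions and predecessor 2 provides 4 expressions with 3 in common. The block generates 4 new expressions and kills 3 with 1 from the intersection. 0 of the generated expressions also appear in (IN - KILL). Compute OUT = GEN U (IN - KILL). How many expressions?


IN = intersection of predecessors = 3
IN - KILL = 3 - 1 = 2
|OUT| = |GEN| + |IN - KILL| - |GEN ∩ (IN - KILL)| = 4 + 2 - 0 = 6

6


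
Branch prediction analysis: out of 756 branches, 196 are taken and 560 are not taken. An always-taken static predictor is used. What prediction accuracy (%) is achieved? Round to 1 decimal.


Predictor: always-taken
Correct predictions = 196
Accuracy = 196 / 756 * 100 = 25.9%

25.9


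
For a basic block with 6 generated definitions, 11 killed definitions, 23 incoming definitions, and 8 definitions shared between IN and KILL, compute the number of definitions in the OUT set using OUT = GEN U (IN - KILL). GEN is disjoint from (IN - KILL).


IN - KILL: 23 - 8 = 15 surviving definitions
OUT = GEN + surviving = 6 + 15 = 21

21


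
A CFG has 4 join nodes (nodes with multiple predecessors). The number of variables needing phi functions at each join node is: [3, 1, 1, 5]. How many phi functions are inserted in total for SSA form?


Total phi functions = sum of phi functions at each join node
= 3 + 1 + 1 + 5 = 10

10


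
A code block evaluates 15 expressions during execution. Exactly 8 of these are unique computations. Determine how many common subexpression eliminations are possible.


CSE count = total expressions - unique expressions
= 15 - 8 = 7

7


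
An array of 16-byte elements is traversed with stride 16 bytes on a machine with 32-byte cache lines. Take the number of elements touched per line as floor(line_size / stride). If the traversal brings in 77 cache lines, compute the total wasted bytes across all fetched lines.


Elements per line = floor(32 / 16) = 2
Bytes used per line = 2 * 16 = 32
Wasted per line = 32 - 32 = 0
Total wasted = 0 * 77 = 0

0
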